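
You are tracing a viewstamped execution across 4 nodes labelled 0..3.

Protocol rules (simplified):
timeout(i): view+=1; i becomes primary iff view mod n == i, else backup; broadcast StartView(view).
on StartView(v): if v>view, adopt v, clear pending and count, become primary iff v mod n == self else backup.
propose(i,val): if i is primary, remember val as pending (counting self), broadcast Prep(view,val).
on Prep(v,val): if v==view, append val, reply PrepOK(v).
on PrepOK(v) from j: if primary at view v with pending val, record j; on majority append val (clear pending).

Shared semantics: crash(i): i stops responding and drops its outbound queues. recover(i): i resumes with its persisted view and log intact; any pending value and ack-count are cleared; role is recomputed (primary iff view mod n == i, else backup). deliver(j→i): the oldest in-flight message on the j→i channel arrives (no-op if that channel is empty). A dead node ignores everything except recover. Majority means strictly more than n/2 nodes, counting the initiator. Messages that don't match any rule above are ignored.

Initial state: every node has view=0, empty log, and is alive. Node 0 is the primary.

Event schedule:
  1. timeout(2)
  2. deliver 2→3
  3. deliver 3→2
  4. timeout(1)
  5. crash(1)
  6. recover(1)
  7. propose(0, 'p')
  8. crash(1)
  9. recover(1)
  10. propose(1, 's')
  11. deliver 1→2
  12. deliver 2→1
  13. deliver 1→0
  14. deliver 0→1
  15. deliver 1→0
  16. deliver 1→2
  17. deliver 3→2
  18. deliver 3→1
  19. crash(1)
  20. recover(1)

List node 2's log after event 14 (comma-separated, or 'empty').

s

step 1 timeout(2): 2={back,v=1,log=-}
step 2 deliver 2→3: 3={back,v=1,log=-}
step 3 deliver 3→2: —
step 4 timeout(1): 1={prim,v=1,log=-}
step 5 crash(1): 1={✗prim,v=1,log=-}
step 6 recover(1): 1={prim,v=1,log=-}
step 7 propose(0,'p'): —
step 8 crash(1): 1={✗prim,v=1,log=-}
step 9 recover(1): 1={prim,v=1,log=-}
step 10 propose(1,'s'): —
step 11 deliver 1→2: 2={back,v=1,log=s}
step 12 deliver 2→1: —
step 13 deliver 1→0: —
step 14 deliver 0→1: —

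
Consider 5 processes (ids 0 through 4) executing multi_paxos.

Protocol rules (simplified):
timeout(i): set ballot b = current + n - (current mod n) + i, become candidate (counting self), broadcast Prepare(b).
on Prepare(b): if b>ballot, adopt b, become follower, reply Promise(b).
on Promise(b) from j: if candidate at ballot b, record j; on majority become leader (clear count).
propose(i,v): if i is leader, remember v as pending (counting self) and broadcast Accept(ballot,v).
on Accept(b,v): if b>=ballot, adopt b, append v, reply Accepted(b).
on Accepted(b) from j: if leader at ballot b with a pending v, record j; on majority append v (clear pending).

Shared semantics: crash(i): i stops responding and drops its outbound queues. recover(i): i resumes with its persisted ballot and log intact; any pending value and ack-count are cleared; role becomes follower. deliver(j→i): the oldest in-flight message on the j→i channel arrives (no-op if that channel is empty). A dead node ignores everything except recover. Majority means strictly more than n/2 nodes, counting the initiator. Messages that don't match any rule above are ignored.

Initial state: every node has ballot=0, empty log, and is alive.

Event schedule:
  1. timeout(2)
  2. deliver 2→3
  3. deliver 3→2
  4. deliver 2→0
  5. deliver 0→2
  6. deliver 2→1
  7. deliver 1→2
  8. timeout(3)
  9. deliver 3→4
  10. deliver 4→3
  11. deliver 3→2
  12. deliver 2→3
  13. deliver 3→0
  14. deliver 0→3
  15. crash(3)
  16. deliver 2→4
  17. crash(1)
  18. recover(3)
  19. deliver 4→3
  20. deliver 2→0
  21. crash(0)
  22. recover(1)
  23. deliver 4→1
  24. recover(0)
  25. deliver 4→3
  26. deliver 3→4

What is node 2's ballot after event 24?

step 1 timeout(2): 2={cand,b=7,log=-}
step 2 deliver 2→3: 3={foll,b=7,log=-}
step 3 deliver 3→2: —
step 4 deliver 2→0: 0={foll,b=7,log=-}
step 5 deliver 0→2: 2={lead,b=7,log=-}
step 6 deliver 2→1: 1={foll,b=7,log=-}
step 7 deliver 1→2: —
step 8 timeout(3): 3={cand,b=13,log=-}
step 9 deliver 3→4: 4={foll,b=13,log=-}
step 10 deliver 4→3: —
step 11 deliver 3→2: 2={foll,b=13,log=-}
step 12 deliver 2→3: 3={lead,b=13,log=-}
step 13 deliver 3→0: 0={foll,b=13,log=-}
step 14 deliver 0→3: —
step 15 crash(3): 3={✗lead,b=13,log=-}
step 16 deliver 2→4: —
step 17 crash(1): 1={✗foll,b=7,log=-}
step 18 recover(3): 3={foll,b=13,log=-}
step 19 deliver 4→3: —
step 20 deliver 2→0: —
step 21 crash(0): 0={✗foll,b=13,log=-}
step 22 recover(1): 1={foll,b=7,log=-}
step 23 deliver 4→1: —
step 24 recover(0): 0={foll,b=13,log=-}

13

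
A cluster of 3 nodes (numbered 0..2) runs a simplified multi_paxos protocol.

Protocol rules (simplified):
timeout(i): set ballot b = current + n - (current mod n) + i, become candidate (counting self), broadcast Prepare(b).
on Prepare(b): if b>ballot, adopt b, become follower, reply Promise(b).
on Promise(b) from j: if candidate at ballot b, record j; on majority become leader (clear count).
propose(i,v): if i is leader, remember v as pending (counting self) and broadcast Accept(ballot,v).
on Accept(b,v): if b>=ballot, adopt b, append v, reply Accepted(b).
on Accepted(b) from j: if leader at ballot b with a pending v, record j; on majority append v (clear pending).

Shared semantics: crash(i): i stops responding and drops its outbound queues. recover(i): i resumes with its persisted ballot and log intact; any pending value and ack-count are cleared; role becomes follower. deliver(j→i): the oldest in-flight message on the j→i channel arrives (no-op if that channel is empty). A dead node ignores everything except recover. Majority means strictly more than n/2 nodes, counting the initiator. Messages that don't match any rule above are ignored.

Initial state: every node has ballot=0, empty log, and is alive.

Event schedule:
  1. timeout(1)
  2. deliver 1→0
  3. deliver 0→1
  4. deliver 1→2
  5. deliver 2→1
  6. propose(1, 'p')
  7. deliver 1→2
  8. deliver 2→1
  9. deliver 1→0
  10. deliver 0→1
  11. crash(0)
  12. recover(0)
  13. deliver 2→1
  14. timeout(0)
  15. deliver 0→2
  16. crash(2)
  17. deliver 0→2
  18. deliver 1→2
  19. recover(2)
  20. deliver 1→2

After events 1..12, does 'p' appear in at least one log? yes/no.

e1 timeout(1): 1[cand,b=4,-]
e2 deliver 1→0: 0[foll,b=4,-]
e3 deliver 0→1: 1[lead,b=4,-]
e4 deliver 1→2: 2[foll,b=4,-]
e5 deliver 2→1: ·
e6 propose(1,'p'): ·
e7 deliver 1→2: 2[foll,b=4,p]
e8 deliver 2→1: 1[lead,b=4,p]
e9 deliver 1→0: 0[foll,b=4,p]
e10 deliver 0→1: ·
e11 crash(0): 0[✗foll,b=4,p]
e12 recover(0): 0[foll,b=4,p]

yes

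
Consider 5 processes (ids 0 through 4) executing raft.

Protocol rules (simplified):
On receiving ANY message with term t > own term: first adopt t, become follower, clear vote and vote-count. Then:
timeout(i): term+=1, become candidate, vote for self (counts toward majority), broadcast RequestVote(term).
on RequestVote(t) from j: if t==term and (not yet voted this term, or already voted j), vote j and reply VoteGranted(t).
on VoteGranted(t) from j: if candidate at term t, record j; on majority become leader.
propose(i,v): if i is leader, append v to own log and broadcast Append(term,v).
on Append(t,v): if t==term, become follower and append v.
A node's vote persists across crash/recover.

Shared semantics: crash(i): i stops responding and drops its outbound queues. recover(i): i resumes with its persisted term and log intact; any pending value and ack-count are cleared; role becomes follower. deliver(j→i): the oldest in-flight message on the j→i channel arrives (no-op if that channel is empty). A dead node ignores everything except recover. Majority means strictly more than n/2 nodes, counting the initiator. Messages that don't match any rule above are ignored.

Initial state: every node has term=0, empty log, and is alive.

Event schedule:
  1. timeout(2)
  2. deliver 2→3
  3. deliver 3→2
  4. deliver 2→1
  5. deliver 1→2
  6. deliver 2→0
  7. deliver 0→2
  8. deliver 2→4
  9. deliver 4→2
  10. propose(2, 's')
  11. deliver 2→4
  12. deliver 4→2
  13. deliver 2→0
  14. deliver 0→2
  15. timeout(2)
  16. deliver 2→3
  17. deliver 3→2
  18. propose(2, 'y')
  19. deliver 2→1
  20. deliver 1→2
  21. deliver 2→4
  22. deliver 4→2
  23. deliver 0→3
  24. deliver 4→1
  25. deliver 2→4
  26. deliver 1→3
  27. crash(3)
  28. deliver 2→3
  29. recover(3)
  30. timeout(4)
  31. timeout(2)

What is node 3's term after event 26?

[1] timeout(2) → N2(cand t1 [-])
[2] deliver 2→3 → N3(foll t1 [-])
[3] deliver 3→2 → ∅
[4] deliver 2→1 → N1(foll t1 [-])
[5] deliver 1→2 → N2(lead t1 [-])
[6] deliver 2→0 → N0(foll t1 [-])
[7] deliver 0→2 → ∅
[8] deliver 2→4 → N4(foll t1 [-])
[9] deliver 4→2 → ∅
[10] propose(2,'s') → N2(lead t1 [s])
[11] deliver 2→4 → N4(foll t1 [s])
[12] deliver 4→2 → ∅
[13] deliver 2→0 → N0(foll t1 [s])
[14] deliver 0→2 → ∅
[15] timeout(2) → N2(cand t2 [s])
[16] deliver 2→3 → N3(foll t1 [s])
[17] deliver 3→2 → ∅
[18] propose(2,'y') → ∅
[19] deliver 2→1 → N1(foll t1 [s])
[20] deliver 1→2 → ∅
[21] deliver 2→4 → N4(foll t2 [s])
[22] deliver 4→2 → ∅
[23] deliver 0→3 → ∅
[24] deliver 4→1 → ∅
[25] deliver 2→4 → ∅
[26] deliver 1→3 → ∅

1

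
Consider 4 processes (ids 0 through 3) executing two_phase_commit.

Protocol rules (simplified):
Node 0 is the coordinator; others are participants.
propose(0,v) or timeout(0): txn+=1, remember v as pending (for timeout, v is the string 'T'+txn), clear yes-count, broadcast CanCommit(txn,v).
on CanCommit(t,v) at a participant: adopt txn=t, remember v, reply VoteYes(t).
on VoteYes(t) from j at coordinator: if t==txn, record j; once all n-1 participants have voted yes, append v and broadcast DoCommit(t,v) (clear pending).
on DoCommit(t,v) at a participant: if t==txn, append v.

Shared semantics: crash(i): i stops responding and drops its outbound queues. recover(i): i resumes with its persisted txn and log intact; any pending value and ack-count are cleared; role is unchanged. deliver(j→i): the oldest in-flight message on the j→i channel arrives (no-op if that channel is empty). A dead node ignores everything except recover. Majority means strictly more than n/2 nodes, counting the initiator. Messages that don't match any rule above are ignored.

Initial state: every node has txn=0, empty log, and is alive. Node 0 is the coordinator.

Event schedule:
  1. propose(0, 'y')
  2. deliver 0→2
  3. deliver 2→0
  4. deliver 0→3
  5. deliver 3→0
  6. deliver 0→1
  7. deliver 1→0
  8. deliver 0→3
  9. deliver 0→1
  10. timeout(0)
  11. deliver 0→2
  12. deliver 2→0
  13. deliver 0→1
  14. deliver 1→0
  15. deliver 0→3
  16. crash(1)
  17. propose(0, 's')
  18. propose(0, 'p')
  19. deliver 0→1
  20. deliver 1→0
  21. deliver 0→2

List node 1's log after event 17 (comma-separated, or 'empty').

e1 propose(0,'y'): 0[coor,t=1,-]
e2 deliver 0→2: 2[part,t=1,-]
e3 deliver 2→0: ·
e4 deliver 0→3: 3[part,t=1,-]
e5 deliver 3→0: ·
e6 deliver 0→1: 1[part,t=1,-]
e7 deliver 1→0: 0[coor,t=1,y]
e8 deliver 0→3: 3[part,t=1,y]
e9 deliver 0→1: 1[part,t=1,y]
e10 timeout(0): 0[coor,t=2,y]
e11 deliver 0→2: 2[part,t=1,y]
e12 deliver 2→0: ·
e13 deliver 0→1: 1[part,t=2,y]
e14 deliver 1→0: ·
e15 deliver 0→3: 3[part,t=2,y]
e16 crash(1): 1[✗part,t=2,y]
e17 propose(0,'s'): 0[coor,t=3,y]

y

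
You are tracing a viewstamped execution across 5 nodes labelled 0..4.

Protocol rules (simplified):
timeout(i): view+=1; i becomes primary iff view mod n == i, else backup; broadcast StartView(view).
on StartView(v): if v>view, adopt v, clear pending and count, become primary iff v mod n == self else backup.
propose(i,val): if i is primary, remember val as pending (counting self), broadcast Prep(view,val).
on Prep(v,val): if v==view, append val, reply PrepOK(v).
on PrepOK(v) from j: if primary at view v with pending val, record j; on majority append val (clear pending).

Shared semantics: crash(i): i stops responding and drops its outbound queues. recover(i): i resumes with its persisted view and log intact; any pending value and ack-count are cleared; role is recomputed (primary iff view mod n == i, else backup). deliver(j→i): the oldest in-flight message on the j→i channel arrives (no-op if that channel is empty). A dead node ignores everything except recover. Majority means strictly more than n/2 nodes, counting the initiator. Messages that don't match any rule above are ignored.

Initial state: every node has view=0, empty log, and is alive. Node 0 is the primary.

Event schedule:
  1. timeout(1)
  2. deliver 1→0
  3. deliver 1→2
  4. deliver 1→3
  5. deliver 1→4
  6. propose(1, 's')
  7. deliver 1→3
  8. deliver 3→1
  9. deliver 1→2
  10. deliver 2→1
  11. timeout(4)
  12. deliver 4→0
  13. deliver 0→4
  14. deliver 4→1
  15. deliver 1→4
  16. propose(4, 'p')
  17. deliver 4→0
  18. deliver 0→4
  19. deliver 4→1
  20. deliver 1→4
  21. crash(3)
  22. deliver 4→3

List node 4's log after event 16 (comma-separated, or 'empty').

after 1 — timeout(1): n1:prim/v1/[-]
after 2 — deliver 1→0: n0:back/v1/[-]
after 3 — deliver 1→2: n2:back/v1/[-]
after 4 — deliver 1→3: n3:back/v1/[-]
after 5 — deliver 1→4: n4:back/v1/[-]
after 6 — propose(1,'s'): ·
after 7 — deliver 1→3: n3:back/v1/[s]
after 8 — deliver 3→1: ·
after 9 — deliver 1→2: n2:back/v1/[s]
after 10 — deliver 2→1: n1:prim/v1/[s]
after 11 — timeout(4): n4:back/v2/[-]
after 12 — deliver 4→0: n0:back/v2/[-]
after 13 — deliver 0→4: ·
after 14 — deliver 4→1: n1:back/v2/[s]
after 15 — deliver 1→4: ·
after 16 — propose(4,'p'): ·

empty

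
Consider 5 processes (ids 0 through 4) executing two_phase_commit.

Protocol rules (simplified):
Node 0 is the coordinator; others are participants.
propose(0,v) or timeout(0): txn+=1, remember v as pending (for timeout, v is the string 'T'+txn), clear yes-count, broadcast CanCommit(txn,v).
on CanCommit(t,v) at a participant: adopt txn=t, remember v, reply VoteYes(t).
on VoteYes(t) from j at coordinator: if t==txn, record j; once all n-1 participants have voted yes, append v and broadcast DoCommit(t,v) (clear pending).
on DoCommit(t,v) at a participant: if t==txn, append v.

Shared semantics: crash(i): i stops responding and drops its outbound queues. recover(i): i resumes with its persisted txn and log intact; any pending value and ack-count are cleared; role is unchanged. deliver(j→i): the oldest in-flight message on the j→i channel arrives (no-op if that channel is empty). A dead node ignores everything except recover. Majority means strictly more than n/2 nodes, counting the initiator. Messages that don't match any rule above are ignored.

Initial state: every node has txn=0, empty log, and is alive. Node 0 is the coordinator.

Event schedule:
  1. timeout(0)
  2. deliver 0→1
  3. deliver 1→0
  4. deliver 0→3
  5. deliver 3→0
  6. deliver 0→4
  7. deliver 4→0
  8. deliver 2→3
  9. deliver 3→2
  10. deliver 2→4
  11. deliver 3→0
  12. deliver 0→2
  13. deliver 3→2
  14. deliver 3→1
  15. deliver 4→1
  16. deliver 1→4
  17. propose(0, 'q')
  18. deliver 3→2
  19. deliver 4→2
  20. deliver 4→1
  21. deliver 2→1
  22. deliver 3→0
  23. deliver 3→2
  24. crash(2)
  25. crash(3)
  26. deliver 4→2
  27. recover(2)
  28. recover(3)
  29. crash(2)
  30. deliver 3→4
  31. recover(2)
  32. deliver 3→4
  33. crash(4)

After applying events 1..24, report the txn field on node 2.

step 1 timeout(0): 0={coor,t=1,log=-}
step 2 deliver 0→1: 1={part,t=1,log=-}
step 3 deliver 1→0: —
step 4 deliver 0→3: 3={part,t=1,log=-}
step 5 deliver 3→0: —
step 6 deliver 0→4: 4={part,t=1,log=-}
step 7 deliver 4→0: —
step 8 deliver 2→3: —
step 9 deliver 3→2: —
step 10 deliver 2→4: —
step 11 deliver 3→0: —
step 12 deliver 0→2: 2={part,t=1,log=-}
step 13 deliver 3→2: —
step 14 deliver 3→1: —
step 15 deliver 4→1: —
step 16 deliver 1→4: —
step 17 propose(0,'q'): 0={coor,t=2,log=-}
step 18 deliver 3→2: —
step 19 deliver 4→2: —
step 20 deliver 4→1: —
step 21 deliver 2→1: —
step 22 deliver 3→0: —
step 23 deliver 3→2: —
step 24 crash(2): 2={✗part,t=1,log=-}

1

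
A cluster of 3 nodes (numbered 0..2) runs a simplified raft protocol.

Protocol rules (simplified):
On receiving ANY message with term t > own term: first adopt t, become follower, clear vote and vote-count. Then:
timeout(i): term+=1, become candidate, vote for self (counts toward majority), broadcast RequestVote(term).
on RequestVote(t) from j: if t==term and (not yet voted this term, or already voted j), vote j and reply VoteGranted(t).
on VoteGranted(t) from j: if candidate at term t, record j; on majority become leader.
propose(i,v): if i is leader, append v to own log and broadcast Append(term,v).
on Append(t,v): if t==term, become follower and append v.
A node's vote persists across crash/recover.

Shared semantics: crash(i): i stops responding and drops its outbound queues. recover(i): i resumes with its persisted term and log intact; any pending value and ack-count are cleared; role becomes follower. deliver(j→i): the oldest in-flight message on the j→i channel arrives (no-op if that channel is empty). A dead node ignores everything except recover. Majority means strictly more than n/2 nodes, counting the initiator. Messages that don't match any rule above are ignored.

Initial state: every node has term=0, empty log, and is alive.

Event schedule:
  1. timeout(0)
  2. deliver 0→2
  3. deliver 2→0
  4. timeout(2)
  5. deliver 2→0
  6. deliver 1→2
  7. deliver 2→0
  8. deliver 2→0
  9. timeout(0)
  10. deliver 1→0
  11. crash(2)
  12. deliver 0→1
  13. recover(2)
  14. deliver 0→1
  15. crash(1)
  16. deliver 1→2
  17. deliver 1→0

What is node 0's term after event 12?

3

e1 timeout(0): 0[cand,t=1,-]
e2 deliver 0→2: 2[foll,t=1,-]
e3 deliver 2→0: 0[lead,t=1,-]
e4 timeout(2): 2[cand,t=2,-]
e5 deliver 2→0: 0[foll,t=2,-]
e6 deliver 1→2: ·
e7 deliver 2→0: ·
e8 deliver 2→0: ·
e9 timeout(0): 0[cand,t=3,-]
e10 deliver 1→0: ·
e11 crash(2): 2[✗cand,t=2,-]
e12 deliver 0→1: 1[foll,t=1,-]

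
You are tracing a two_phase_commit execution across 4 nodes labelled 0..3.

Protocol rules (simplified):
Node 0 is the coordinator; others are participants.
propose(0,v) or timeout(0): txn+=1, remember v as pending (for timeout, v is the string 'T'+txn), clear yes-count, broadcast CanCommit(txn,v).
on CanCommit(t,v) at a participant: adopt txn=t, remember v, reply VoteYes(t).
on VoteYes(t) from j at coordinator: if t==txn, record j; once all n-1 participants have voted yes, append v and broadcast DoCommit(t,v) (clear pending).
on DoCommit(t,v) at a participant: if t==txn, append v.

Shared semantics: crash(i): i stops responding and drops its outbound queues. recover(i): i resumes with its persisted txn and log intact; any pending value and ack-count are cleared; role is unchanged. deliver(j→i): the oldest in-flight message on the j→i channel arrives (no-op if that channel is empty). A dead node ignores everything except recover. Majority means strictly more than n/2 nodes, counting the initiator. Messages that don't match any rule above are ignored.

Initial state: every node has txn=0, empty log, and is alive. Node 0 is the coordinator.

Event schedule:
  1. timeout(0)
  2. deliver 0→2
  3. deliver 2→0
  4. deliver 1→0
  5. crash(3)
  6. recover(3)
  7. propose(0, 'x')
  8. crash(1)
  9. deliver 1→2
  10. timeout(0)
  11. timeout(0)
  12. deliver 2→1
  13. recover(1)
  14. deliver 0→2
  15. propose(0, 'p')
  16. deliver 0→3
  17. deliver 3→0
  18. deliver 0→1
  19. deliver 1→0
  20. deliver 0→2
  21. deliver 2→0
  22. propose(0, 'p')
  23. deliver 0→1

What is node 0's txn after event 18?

5

e1 timeout(0): 0[coor,t=1,-]
e2 deliver 0→2: 2[part,t=1,-]
e3 deliver 2→0: ·
e4 deliver 1→0: ·
e5 crash(3): 3[✗part,t=0,-]
e6 recover(3): 3[part,t=0,-]
e7 propose(0,'x'): 0[coor,t=2,-]
e8 crash(1): 1[✗part,t=0,-]
e9 deliver 1→2: ·
e10 timeout(0): 0[coor,t=3,-]
e11 timeout(0): 0[coor,t=4,-]
e12 deliver 2→1: ·
e13 recover(1): 1[part,t=0,-]
e14 deliver 0→2: 2[part,t=2,-]
e15 propose(0,'p'): 0[coor,t=5,-]
e16 deliver 0→3: 3[part,t=1,-]
e17 deliver 3→0: ·
e18 deliver 0→1: 1[part,t=1,-]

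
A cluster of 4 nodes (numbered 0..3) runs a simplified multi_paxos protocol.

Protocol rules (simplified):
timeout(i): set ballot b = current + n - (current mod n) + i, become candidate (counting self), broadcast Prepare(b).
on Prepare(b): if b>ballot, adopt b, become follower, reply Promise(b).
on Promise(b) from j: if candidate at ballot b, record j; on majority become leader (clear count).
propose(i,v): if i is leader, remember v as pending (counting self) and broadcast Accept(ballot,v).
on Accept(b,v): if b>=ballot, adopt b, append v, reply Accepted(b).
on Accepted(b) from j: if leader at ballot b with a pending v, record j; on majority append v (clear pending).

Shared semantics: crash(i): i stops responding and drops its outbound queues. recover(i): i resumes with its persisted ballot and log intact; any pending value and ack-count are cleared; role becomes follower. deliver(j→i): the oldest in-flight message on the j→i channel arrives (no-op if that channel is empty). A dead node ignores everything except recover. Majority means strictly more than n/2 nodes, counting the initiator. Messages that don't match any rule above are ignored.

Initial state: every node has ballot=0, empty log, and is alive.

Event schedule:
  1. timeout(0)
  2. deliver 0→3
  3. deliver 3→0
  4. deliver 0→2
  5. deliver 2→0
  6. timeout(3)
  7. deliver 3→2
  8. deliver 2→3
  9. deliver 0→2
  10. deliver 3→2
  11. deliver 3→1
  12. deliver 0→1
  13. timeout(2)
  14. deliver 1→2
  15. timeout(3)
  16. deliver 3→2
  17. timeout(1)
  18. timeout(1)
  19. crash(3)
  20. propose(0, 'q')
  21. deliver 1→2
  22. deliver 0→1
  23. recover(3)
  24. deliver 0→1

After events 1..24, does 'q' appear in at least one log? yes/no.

no

[1] timeout(0) → N0(cand b4 [-])
[2] deliver 0→3 → N3(foll b4 [-])
[3] deliver 3→0 → ∅
[4] deliver 0→2 → N2(foll b4 [-])
[5] deliver 2→0 → N0(lead b4 [-])
[6] timeout(3) → N3(cand b11 [-])
[7] deliver 3→2 → N2(foll b11 [-])
[8] deliver 2→3 → ∅
[9] deliver 0→2 → ∅
[10] deliver 3→2 → ∅
[11] deliver 3→1 → N1(foll b11 [-])
[12] deliver 0→1 → ∅
[13] timeout(2) → N2(cand b14 [-])
[14] deliver 1→2 → ∅
[15] timeout(3) → N3(cand b15 [-])
[16] deliver 3→2 → N2(foll b15 [-])
[17] timeout(1) → N1(cand b13 [-])
[18] timeout(1) → N1(cand b17 [-])
[19] crash(3) → N3(✗cand b15 [-])
[20] propose(0,'q') → ∅
[21] deliver 1→2 → ∅
[22] deliver 0→1 → ∅
[23] recover(3) → N3(foll b15 [-])
[24] deliver 0→1 → ∅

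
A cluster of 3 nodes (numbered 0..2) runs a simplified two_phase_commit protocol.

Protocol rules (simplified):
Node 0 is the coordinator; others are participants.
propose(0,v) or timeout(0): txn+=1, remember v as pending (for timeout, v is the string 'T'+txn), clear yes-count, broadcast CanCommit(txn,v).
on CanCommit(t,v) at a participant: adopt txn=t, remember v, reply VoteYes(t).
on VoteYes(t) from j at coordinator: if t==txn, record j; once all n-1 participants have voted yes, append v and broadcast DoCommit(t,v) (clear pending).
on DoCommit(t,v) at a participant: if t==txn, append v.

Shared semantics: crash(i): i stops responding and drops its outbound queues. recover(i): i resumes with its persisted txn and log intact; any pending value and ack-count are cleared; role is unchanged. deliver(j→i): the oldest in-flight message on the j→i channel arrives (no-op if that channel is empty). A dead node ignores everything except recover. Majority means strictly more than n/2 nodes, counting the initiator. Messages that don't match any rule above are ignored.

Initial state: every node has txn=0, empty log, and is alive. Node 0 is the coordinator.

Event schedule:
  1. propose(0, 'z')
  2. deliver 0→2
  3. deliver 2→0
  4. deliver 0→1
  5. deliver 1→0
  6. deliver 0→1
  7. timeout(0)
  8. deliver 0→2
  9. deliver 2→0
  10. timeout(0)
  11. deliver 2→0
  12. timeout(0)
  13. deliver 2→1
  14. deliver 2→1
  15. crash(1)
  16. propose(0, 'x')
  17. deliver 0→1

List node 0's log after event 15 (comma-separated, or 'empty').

step 1 propose(0,'z'): 0={coor,t=1,log=-}
step 2 deliver 0→2: 2={part,t=1,log=-}
step 3 deliver 2→0: —
step 4 deliver 0→1: 1={part,t=1,log=-}
step 5 deliver 1→0: 0={coor,t=1,log=z}
step 6 deliver 0→1: 1={part,t=1,log=z}
step 7 timeout(0): 0={coor,t=2,log=z}
step 8 deliver 0→2: 2={part,t=1,log=z}
step 9 deliver 2→0: —
step 10 timeout(0): 0={coor,t=3,log=z}
step 11 deliver 2→0: —
step 12 timeout(0): 0={coor,t=4,log=z}
step 13 deliver 2→1: —
step 14 deliver 2→1: —
step 15 crash(1): 1={✗part,t=1,log=z}

z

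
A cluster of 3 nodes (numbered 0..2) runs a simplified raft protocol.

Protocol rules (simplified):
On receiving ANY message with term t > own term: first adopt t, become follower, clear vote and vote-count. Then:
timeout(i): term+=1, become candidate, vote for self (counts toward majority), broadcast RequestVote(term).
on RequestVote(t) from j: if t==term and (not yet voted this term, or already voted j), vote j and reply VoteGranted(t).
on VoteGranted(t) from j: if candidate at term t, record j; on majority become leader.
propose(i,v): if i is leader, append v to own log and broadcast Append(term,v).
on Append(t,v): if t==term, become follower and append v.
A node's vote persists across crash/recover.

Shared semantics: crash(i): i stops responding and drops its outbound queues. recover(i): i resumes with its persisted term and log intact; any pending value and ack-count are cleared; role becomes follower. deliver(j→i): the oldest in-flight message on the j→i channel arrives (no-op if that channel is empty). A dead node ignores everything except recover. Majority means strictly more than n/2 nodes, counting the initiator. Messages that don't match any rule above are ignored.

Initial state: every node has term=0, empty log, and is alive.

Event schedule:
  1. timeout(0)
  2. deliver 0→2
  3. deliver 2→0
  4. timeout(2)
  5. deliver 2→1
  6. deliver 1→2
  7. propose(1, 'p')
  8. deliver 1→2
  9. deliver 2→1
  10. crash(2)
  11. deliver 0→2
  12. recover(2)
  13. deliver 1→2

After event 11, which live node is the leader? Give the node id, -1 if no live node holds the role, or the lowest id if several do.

[1] timeout(0) → N0(cand t1 [-])
[2] deliver 0→2 → N2(foll t1 [-])
[3] deliver 2→0 → N0(lead t1 [-])
[4] timeout(2) → N2(cand t2 [-])
[5] deliver 2→1 → N1(foll t2 [-])
[6] deliver 1→2 → N2(lead t2 [-])
[7] propose(1,'p') → ∅
[8] deliver 1→2 → ∅
[9] deliver 2→1 → ∅
[10] crash(2) → N2(✗lead t2 [-])
[11] deliver 0→2 → ∅

0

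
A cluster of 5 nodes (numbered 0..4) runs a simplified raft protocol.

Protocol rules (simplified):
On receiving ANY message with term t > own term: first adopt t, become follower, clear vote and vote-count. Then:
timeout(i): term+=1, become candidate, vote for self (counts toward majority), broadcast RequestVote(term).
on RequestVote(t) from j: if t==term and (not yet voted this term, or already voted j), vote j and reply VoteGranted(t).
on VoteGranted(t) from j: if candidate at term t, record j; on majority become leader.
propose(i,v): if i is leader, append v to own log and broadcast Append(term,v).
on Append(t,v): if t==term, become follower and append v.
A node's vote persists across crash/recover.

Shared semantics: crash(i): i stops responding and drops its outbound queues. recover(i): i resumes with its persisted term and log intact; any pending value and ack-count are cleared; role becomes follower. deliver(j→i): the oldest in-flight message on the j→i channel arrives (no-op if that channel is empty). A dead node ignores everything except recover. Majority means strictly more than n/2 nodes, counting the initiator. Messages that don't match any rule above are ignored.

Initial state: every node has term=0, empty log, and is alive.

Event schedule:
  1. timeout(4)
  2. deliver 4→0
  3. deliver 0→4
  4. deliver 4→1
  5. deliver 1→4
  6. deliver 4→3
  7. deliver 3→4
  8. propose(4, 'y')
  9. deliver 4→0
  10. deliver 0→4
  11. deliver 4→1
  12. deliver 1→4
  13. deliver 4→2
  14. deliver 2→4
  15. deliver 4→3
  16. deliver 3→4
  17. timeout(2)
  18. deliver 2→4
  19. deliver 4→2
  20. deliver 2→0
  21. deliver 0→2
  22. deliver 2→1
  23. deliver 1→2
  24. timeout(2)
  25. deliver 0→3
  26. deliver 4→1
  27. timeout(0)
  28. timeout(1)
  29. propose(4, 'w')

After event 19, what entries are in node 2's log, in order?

e1 timeout(4): 4[cand,t=1,-]
e2 deliver 4→0: 0[foll,t=1,-]
e3 deliver 0→4: ·
e4 deliver 4→1: 1[foll,t=1,-]
e5 deliver 1→4: 4[lead,t=1,-]
e6 deliver 4→3: 3[foll,t=1,-]
e7 deliver 3→4: ·
e8 propose(4,'y'): 4[lead,t=1,y]
e9 deliver 4→0: 0[foll,t=1,y]
e10 deliver 0→4: ·
e11 deliver 4→1: 1[foll,t=1,y]
e12 deliver 1→4: ·
e13 deliver 4→2: 2[foll,t=1,-]
e14 deliver 2→4: ·
e15 deliver 4→3: 3[foll,t=1,y]
e16 deliver 3→4: ·
e17 timeout(2): 2[cand,t=2,-]
e18 deliver 2→4: 4[foll,t=2,y]
e19 deliver 4→2: ·

empty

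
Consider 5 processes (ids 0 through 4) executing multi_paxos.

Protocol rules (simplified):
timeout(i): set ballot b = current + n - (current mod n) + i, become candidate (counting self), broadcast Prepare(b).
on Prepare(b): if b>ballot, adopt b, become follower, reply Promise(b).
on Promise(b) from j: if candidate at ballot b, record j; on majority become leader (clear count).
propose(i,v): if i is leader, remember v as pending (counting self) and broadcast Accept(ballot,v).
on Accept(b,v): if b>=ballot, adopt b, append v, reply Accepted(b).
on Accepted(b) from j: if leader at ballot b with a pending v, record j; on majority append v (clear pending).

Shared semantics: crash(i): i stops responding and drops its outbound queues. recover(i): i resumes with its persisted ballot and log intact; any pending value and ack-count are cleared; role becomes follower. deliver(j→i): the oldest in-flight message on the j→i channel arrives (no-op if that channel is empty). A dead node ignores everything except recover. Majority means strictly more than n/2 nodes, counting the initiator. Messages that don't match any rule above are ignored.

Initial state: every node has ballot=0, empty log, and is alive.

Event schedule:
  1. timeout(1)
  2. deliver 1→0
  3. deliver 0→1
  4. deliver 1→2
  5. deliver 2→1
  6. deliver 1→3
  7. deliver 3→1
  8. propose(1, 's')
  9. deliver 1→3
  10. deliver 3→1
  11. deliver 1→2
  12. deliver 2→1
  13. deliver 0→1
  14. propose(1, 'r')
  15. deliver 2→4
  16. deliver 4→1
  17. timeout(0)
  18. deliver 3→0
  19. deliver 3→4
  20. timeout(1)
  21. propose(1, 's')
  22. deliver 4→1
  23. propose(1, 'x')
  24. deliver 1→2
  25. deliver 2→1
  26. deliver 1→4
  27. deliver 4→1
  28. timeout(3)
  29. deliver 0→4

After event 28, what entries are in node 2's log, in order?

[1] timeout(1) → N1(cand b6 [-])
[2] deliver 1→0 → N0(foll b6 [-])
[3] deliver 0→1 → ∅
[4] deliver 1→2 → N2(foll b6 [-])
[5] deliver 2→1 → N1(lead b6 [-])
[6] deliver 1→3 → N3(foll b6 [-])
[7] deliver 3→1 → ∅
[8] propose(1,'s') → ∅
[9] deliver 1→3 → N3(foll b6 [s])
[10] deliver 3→1 → ∅
[11] deliver 1→2 → N2(foll b6 [s])
[12] deliver 2→1 → N1(lead b6 [s])
[13] deliver 0→1 → ∅
[14] propose(1,'r') → ∅
[15] deliver 2→4 → ∅
[16] deliver 4→1 → ∅
[17] timeout(0) → N0(cand b10 [-])
[18] deliver 3→0 → ∅
[19] deliver 3→4 → ∅
[20] timeout(1) → N1(cand b11 [s])
[21] propose(1,'s') → ∅
[22] deliver 4→1 → ∅
[23] propose(1,'x') → ∅
[24] deliver 1→2 → N2(foll b6 [s,r])
[25] deliver 2→1 → ∅
[26] deliver 1→4 → N4(foll b6 [-])
[27] deliver 4→1 → ∅
[28] timeout(3) → N3(cand b13 [s])

s,r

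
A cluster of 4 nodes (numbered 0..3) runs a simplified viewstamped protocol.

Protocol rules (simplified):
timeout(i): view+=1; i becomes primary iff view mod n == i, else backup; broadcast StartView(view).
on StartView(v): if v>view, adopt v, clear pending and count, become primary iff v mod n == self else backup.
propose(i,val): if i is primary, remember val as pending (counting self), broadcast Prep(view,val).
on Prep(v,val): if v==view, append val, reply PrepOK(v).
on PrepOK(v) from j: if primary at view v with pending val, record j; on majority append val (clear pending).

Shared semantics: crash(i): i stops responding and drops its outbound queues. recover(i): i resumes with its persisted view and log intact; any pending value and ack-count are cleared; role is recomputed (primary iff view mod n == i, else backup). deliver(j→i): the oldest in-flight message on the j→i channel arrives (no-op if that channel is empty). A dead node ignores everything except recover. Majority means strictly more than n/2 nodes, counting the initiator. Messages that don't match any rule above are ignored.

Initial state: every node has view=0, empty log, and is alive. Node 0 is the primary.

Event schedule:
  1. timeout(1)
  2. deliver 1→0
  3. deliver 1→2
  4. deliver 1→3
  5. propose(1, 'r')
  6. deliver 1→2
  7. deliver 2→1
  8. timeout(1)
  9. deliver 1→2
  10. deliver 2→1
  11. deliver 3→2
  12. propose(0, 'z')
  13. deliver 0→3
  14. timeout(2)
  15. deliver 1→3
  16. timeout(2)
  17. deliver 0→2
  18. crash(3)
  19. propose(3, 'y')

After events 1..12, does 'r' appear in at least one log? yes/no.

yes

step 1 timeout(1): 1={prim,v=1,log=-}
step 2 deliver 1→0: 0={back,v=1,log=-}
step 3 deliver 1→2: 2={back,v=1,log=-}
step 4 deliver 1→3: 3={back,v=1,log=-}
step 5 propose(1,'r'): —
step 6 deliver 1→2: 2={back,v=1,log=r}
step 7 deliver 2→1: —
step 8 timeout(1): 1={back,v=2,log=-}
step 9 deliver 1→2: 2={prim,v=2,log=r}
step 10 deliver 2→1: —
step 11 deliver 3→2: —
step 12 propose(0,'z'): —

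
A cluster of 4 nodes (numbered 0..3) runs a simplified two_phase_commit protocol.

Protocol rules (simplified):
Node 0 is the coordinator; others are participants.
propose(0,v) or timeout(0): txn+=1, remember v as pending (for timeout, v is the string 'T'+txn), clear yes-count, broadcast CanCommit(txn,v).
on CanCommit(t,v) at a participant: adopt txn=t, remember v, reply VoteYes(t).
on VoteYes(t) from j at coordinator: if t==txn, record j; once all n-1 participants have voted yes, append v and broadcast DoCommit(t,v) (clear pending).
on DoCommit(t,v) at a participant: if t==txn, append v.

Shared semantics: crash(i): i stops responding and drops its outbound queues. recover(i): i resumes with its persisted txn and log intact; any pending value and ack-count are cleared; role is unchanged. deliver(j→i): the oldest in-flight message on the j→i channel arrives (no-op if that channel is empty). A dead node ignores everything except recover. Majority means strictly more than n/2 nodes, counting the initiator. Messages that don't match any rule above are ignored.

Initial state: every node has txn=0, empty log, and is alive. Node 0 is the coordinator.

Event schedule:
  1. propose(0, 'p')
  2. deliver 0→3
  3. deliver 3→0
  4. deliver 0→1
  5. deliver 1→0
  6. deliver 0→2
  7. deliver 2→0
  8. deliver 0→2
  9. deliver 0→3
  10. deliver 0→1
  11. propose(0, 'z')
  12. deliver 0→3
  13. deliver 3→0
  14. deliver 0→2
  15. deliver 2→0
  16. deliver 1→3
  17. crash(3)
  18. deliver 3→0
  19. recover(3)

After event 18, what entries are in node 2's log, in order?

[1] propose(0,'p') → N0(coor t1 [-])
[2] deliver 0→3 → N3(part t1 [-])
[3] deliver 3→0 → ∅
[4] deliver 0→1 → N1(part t1 [-])
[5] deliver 1→0 → ∅
[6] deliver 0→2 → N2(part t1 [-])
[7] deliver 2→0 → N0(coor t1 [p])
[8] deliver 0→2 → N2(part t1 [p])
[9] deliver 0→3 → N3(part t1 [p])
[10] deliver 0→1 → N1(part t1 [p])
[11] propose(0,'z') → N0(coor t2 [p])
[12] deliver 0→3 → N3(part t2 [p])
[13] deliver 3→0 → ∅
[14] deliver 0→2 → N2(part t2 [p])
[15] deliver 2→0 → ∅
[16] deliver 1→3 → ∅
[17] crash(3) → N3(✗part t2 [p])
[18] deliver 3→0 → ∅

p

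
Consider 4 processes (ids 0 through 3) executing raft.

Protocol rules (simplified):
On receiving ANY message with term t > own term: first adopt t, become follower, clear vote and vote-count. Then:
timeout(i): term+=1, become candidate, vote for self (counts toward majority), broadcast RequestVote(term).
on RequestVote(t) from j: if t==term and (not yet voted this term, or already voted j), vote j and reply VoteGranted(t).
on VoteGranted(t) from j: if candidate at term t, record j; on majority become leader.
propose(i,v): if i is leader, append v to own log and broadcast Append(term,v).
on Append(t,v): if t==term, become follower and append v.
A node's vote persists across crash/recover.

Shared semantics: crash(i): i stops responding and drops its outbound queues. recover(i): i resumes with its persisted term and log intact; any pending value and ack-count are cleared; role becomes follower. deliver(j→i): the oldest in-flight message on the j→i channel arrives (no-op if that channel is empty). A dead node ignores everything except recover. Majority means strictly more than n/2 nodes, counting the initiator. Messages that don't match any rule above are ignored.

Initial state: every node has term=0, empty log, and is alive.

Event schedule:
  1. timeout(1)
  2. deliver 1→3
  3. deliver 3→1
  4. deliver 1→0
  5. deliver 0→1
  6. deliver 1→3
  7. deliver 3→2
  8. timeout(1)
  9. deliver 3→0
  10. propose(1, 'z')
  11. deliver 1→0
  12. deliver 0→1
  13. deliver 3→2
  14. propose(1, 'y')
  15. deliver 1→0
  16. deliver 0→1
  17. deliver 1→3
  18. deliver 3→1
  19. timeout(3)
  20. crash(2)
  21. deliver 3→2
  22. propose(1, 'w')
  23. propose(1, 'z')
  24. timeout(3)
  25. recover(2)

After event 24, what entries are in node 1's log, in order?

w,z

step 1 timeout(1): 1={cand,t=1,log=-}
step 2 deliver 1→3: 3={foll,t=1,log=-}
step 3 deliver 3→1: —
step 4 deliver 1→0: 0={foll,t=1,log=-}
step 5 deliver 0→1: 1={lead,t=1,log=-}
step 6 deliver 1→3: —
step 7 deliver 3→2: —
step 8 timeout(1): 1={cand,t=2,log=-}
step 9 deliver 3→0: —
step 10 propose(1,'z'): —
step 11 deliver 1→0: 0={foll,t=2,log=-}
step 12 deliver 0→1: —
step 13 deliver 3→2: —
step 14 propose(1,'y'): —
step 15 deliver 1→0: —
step 16 deliver 0→1: —
step 17 deliver 1→3: 3={foll,t=2,log=-}
step 18 deliver 3→1: 1={lead,t=2,log=-}
step 19 timeout(3): 3={cand,t=3,log=-}
step 20 crash(2): 2={✗foll,t=0,log=-}
step 21 deliver 3→2: —
step 22 propose(1,'w'): 1={lead,t=2,log=w}
step 23 propose(1,'z'): 1={lead,t=2,log=w,z}
step 24 timeout(3): 3={cand,t=4,log=-}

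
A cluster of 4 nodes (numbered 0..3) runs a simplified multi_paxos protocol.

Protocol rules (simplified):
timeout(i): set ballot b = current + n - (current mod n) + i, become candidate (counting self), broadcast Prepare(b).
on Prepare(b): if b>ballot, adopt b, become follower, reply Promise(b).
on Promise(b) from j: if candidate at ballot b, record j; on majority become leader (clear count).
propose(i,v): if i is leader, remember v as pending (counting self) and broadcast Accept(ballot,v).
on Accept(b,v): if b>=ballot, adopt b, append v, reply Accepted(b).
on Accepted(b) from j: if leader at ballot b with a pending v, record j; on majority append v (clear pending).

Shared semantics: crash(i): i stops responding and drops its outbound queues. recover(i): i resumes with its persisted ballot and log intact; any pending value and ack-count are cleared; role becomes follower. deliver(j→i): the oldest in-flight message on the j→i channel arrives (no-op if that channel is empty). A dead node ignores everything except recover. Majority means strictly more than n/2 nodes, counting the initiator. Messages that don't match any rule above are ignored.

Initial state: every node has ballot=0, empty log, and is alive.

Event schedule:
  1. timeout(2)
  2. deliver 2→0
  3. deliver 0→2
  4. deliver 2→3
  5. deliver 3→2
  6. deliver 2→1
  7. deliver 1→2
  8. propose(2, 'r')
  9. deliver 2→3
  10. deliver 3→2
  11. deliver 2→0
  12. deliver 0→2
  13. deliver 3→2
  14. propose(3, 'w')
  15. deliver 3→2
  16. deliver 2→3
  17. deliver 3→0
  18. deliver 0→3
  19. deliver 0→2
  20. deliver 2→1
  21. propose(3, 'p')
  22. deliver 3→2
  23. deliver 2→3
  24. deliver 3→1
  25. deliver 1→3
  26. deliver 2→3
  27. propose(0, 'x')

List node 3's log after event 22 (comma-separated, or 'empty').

after 1 — timeout(2): n2:cand/b6/[-]
after 2 — deliver 2→0: n0:foll/b6/[-]
after 3 — deliver 0→2: ·
after 4 — deliver 2→3: n3:foll/b6/[-]
after 5 — deliver 3→2: n2:lead/b6/[-]
after 6 — deliver 2→1: n1:foll/b6/[-]
after 7 — deliver 1→2: ·
after 8 — propose(2,'r'): ·
after 9 — deliver 2→3: n3:foll/b6/[r]
after 10 — deliver 3→2: ·
after 11 — deliver 2→0: n0:foll/b6/[r]
after 12 — deliver 0→2: n2:lead/b6/[r]
after 13 — deliver 3→2: ·
after 14 — propose(3,'w'): ·
after 15 — deliver 3→2: ·
after 16 — deliver 2→3: ·
after 17 — deliver 3→0: ·
after 18 — deliver 0→3: ·
after 19 — deliver 0→2: ·
after 20 — deliver 2→1: n1:foll/b6/[r]
after 21 — propose(3,'p'): ·
after 22 — deliver 3→2: ·

r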